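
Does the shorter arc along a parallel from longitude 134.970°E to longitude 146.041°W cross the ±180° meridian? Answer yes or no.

Naïve |-146.041 − 134.970| = 281.011° > 180°, so the shorter arc goes the other way round — across 180°.
Signed shortest Δλ = ((-146.041 − 134.970 + 180) mod 360) − 180 = 78.989°.
Going east by 78.989° from +134.970° passes through 180° before reaching -146.041°.

Yes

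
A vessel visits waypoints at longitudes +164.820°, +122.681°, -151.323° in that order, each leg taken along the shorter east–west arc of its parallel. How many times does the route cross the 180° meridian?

1

Leg 1: +164.820° → +122.681°, shortest Δλ = -42.139° (west) — does not cross 180°.
Leg 2: +122.681° → -151.323°, shortest Δλ = 85.996° (east) — crosses 180°.
Total crossings: 1.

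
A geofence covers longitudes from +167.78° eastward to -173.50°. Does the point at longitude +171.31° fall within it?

Band width going east from +167.78° to -173.50°: ((-173.50 − 167.78) mod 360) = 18.72°.
Offset of +171.31° east of the west edge: ((171.31 − 167.78) mod 360) = 3.53°.
3.53° ≤ 18.72° ⇒ inside.

Yes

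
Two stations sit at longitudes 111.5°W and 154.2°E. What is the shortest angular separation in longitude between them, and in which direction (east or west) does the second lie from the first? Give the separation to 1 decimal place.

Raw difference: 154.2 − -111.5 = 265.7°.
Normalise into (−180°, 180°]: 265.7° − 360° = -94.3°.
Negative ⇒ the second point lies to the west; separation 94.3°.

94.3° west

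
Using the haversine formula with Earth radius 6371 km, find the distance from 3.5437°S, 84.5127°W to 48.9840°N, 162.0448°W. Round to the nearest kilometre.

9403 km

Δλ = -162.0448 − -84.5127 = -77.5321°.
Δφ = 48.9840 − -3.5437 = 52.5277°.
a = sin²(Δφ/2) + cos φ₁ · cos φ₂ · sin²(Δλ/2) = 0.452612.
c = 2·atan2(√a, √(1−a)) = 1.47588 rad → d = 6371·c ≈ 9402.82 km.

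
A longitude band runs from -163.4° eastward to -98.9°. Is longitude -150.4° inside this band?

Band width going east from -163.4° to -98.9°: ((-98.9 − -163.4) mod 360) = 64.5°.
Offset of -150.4° east of the west edge: ((-150.4 − -163.4) mod 360) = 13.0°.
13.0° ≤ 64.5° ⇒ inside.

Yes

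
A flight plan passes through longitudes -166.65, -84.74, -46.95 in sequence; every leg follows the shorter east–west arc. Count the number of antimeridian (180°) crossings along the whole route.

0

Leg 1: -166.65° → -84.74°, shortest Δλ = 81.91° (east) — does not cross 180°.
Leg 2: -84.74° → -46.95°, shortest Δλ = 37.79° (east) — does not cross 180°.
Total crossings: 0.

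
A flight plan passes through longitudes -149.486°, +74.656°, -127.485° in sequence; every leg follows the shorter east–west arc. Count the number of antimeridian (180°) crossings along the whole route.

Leg 1: -149.486° → +74.656°, shortest Δλ = -135.858° (west) — crosses 180°.
Leg 2: +74.656° → -127.485°, shortest Δλ = 157.859° (east) — crosses 180°.
Total crossings: 2.

2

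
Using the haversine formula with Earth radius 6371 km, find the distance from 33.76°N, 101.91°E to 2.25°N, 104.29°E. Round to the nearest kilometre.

3512 km

Δλ = 104.29 − 101.91 = 2.38°.
Δφ = 2.25 − 33.76 = -31.51°.
a = sin²(Δφ/2) + cos φ₁ · cos φ₂ · sin²(Δλ/2) = 0.074084.
c = 2·atan2(√a, √(1−a)) = 0.55132 rad → d = 6371·c ≈ 3512.48 km.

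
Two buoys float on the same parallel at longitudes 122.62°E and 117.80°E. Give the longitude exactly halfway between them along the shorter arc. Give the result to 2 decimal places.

Signed shortest Δλ from +122.62° to +117.80° is -4.82°.
Midpoint longitude = +122.62° + (-4.82°)/2 = +122.62° − 2.41° = +120.21°.

120.21°E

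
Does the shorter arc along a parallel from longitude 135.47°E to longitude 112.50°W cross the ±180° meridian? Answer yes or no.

Yes

Naïve |-112.50 − 135.47| = 247.97° > 180°, so the shorter arc goes the other way round — across 180°.
Signed shortest Δλ = ((-112.50 − 135.47 + 180) mod 360) − 180 = 112.03°.
Going east by 112.03° from +135.47° passes through 180° before reaching -112.50°.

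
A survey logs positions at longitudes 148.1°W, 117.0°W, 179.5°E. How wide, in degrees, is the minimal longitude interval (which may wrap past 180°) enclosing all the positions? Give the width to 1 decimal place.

63.5°

Sort the longitudes: -148.1°, -117.0°, +179.5°.
Eastward gaps between consecutive values (wrapping around): 31.1°, 296.5°, 32.4°.
Largest gap = 296.5° ⇒ minimal covering band is its complement: 360° − 296.5° = 63.5°.
Band runs from +179.5° eastward to -117.0°, crossing the antimeridian.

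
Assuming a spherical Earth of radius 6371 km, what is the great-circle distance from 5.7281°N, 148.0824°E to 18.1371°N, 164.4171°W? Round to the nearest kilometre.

5331 km

Δλ = -164.4171 − 148.0824 = -312.4995°; wrapped into (−180°, 180°]: 47.5005°.
Δφ = 18.1371 − 5.7281 = 12.4090°.
a = sin²(Δφ/2) + cos φ₁ · cos φ₂ · sin²(Δλ/2) = 0.165060.
c = 2·atan2(√a, √(1−a)) = 0.83675 rad → d = 6371·c ≈ 5330.92 km.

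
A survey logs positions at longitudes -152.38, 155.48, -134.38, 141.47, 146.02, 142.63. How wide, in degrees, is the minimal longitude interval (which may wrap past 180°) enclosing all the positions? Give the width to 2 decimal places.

Sort the longitudes: -152.38°, -134.38°, +141.47°, +142.63°, +146.02°, +155.48°.
Eastward gaps between consecutive values (wrapping around): 18.00°, 275.85°, 1.16°, 3.39°, 9.46°, 52.14°.
Largest gap = 275.85° ⇒ minimal covering band is its complement: 360° − 275.85° = 84.15°.
Band runs from +141.47° eastward to -134.38°, crossing the antimeridian.

84.15°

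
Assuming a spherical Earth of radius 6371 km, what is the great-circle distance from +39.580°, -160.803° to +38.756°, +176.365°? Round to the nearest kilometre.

1965 km

Δλ = 176.365 − -160.803 = 337.168°; wrapped into (−180°, 180°]: -22.832°.
Δφ = 38.756 − 39.580 = -0.824°.
a = sin²(Δφ/2) + cos φ₁ · cos φ₂ · sin²(Δλ/2) = 0.023598.
c = 2·atan2(√a, √(1−a)) = 0.30846 rad → d = 6371·c ≈ 1965.17 km.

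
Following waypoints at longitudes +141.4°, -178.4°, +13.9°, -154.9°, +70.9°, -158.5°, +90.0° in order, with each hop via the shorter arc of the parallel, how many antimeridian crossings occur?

5

Leg 1: +141.4° → -178.4°, shortest Δλ = 40.2° (east) — crosses 180°.
Leg 2: -178.4° → +13.9°, shortest Δλ = -167.7° (west) — crosses 180°.
Leg 3: +13.9° → -154.9°, shortest Δλ = -168.8° (west) — does not cross 180°.
Leg 4: -154.9° → +70.9°, shortest Δλ = -134.2° (west) — crosses 180°.
Leg 5: +70.9° → -158.5°, shortest Δλ = 130.6° (east) — crosses 180°.
Leg 6: -158.5° → +90.0°, shortest Δλ = -111.5° (west) — crosses 180°.
Total crossings: 5.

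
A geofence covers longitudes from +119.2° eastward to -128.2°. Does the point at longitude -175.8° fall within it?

Yes

Band width going east from +119.2° to -128.2°: ((-128.2 − 119.2) mod 360) = 112.6°.
Offset of -175.8° east of the west edge: ((-175.8 − 119.2) mod 360) = 65.0°.
65.0° ≤ 112.6° ⇒ inside.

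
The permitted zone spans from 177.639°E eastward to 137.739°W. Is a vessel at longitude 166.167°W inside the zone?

Yes

Band width going east from +177.639° to -137.739°: ((-137.739 − 177.639) mod 360) = 44.622°.
Offset of -166.167° east of the west edge: ((-166.167 − 177.639) mod 360) = 16.194°.
16.194° ≤ 44.622° ⇒ inside.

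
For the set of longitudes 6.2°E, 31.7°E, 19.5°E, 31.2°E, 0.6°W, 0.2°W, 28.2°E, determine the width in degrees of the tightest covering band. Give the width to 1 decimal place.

32.3°

Sort the longitudes: -0.6°, -0.2°, +6.2°, +19.5°, +28.2°, +31.2°, +31.7°.
Eastward gaps between consecutive values (wrapping around): 0.4°, 6.4°, 13.3°, 8.7°, 3.0°, 0.5°, 327.7°.
Largest gap = 327.7° ⇒ minimal covering band is its complement: 360° − 327.7° = 32.3°.
Band runs from -0.6° eastward to +31.7°.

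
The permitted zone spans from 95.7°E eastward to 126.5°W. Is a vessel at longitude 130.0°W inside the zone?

Yes

Band width going east from +95.7° to -126.5°: ((-126.5 − 95.7) mod 360) = 137.8°.
Offset of -130.0° east of the west edge: ((-130.0 − 95.7) mod 360) = 134.3°.
134.3° ≤ 137.8° ⇒ inside.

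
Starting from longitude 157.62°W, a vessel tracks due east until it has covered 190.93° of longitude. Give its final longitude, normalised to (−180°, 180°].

Start at -157.62°; shift +190.93° → +33.31°.
+33.31° already lies in (−180°, 180°].

33.31°E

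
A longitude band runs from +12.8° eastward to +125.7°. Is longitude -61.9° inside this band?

No

Band width going east from +12.8° to +125.7°: ((125.7 − 12.8) mod 360) = 112.9°.
Offset of -61.9° east of the west edge: ((-61.9 − 12.8) mod 360) = 285.3°.
285.3° > 112.9° ⇒ outside.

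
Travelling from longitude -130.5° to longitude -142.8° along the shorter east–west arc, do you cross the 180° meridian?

Signed shortest Δλ = ((-142.8 − -130.5 + 180) mod 360) − 180 = -12.3°.
Going west by 12.3° from -130.5° reaches -142.8° without touching 180°.

No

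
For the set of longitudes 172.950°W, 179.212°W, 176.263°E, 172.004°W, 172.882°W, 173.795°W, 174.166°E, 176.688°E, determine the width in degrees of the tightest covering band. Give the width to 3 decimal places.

Sort the longitudes: -179.212°, -173.795°, -172.950°, -172.882°, -172.004°, +174.166°, +176.263°, +176.688°.
Eastward gaps between consecutive values (wrapping around): 5.417°, 0.845°, 0.068°, 0.878°, 346.170°, 2.097°, 0.425°, 4.100°.
Largest gap = 346.170° ⇒ minimal covering band is its complement: 360° − 346.170° = 13.830°.
Band runs from +174.166° eastward to -172.004°, crossing the antimeridian.

13.830°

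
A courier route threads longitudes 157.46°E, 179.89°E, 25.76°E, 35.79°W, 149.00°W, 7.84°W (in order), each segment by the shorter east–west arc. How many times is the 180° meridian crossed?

Leg 1: +157.46° → +179.89°, shortest Δλ = 22.43° (east) — does not cross 180°.
Leg 2: +179.89° → +25.76°, shortest Δλ = -154.13° (west) — does not cross 180°.
Leg 3: +25.76° → -35.79°, shortest Δλ = -61.55° (west) — does not cross 180°.
Leg 4: -35.79° → -149.00°, shortest Δλ = -113.21° (west) — does not cross 180°.
Leg 5: -149.00° → -7.84°, shortest Δλ = 141.16° (east) — does not cross 180°.
Total crossings: 0.

0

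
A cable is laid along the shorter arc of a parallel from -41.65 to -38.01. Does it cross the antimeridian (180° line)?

No

Signed shortest Δλ = ((-38.01 − -41.65 + 180) mod 360) − 180 = 3.64°.
Going east by 3.64° from -41.65° reaches -38.01° without touching 180°.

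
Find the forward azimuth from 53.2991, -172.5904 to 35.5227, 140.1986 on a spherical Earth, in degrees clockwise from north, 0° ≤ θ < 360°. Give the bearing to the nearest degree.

261°

Δλ = 140.1986 − -172.5904 = 312.7890°; wrapped into (−180°, 180°]: -47.2110°.
θ = atan2( sin Δλ · cos φ₂ , cos φ₁ · sin φ₂ − sin φ₁ · cos φ₂ · cos Δλ )
  = atan2(-0.59728, -0.09603) = -99.134° → normalised to [0°, 360°): 260.866°.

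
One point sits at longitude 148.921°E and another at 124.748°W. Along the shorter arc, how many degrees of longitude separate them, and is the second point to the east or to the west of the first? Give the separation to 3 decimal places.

Raw difference: -124.748 − 148.921 = -273.669°.
Normalise into (−180°, 180°]: -273.669° + 360° = 86.331°.
Positive ⇒ the second point lies to the east; separation 86.331°.

86.331° east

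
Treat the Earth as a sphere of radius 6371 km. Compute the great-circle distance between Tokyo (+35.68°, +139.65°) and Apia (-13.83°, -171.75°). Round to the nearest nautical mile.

Δλ = -171.75 − 139.65 = -311.40°; wrapped into (−180°, 180°]: 48.60°.
Δφ = -13.83 − 35.68 = -49.51°.
a = sin²(Δφ/2) + cos φ₁ · cos φ₂ · sin²(Δλ/2) = 0.308911.
c = 2·atan2(√a, √(1−a)) = 1.17864 rad → d = 6371·c ≈ 7509.14 km ≈ 4054.61 nmi.

4055 nmi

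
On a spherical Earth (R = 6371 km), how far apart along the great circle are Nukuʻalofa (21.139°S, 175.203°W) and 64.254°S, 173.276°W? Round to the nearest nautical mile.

Δλ = -173.276 − -175.203 = 1.927°.
Δφ = -64.254 − -21.139 = -43.115°.
a = sin²(Δφ/2) + cos φ₁ · cos φ₂ · sin²(Δλ/2) = 0.135123.
c = 2·atan2(√a, √(1−a)) = 0.75283 rad → d = 6371·c ≈ 4796.30 km ≈ 2589.80 nmi.

2590 nmi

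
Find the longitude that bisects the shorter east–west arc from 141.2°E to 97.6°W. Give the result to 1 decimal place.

158.2°W

Signed shortest Δλ from +141.2° to -97.6° is +121.2°.
Midpoint longitude = +141.2° + (+121.2°)/2 = +141.2° + 60.6° = +201.8°.
Normalise into (−180°, 180°]: -158.2°.
(The naïve average (+141.2 + -97.6)/2 = 21.8° is on the wrong side of the globe.)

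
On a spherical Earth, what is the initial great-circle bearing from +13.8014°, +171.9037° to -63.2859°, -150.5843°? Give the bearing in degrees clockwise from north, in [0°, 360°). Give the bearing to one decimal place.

164.0°

Δλ = -150.5843 − 171.9037 = -322.4880°; wrapped into (−180°, 180°]: 37.5120°.
θ = atan2( sin Δλ · cos φ₂ , cos φ₁ · sin φ₂ − sin φ₁ · cos φ₂ · cos Δλ )
  = atan2(0.27374, -0.95254) = 163.967° → normalised to [0°, 360°): 163.967°.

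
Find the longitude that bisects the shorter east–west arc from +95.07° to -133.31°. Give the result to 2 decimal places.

Signed shortest Δλ from +95.07° to -133.31° is +131.62°.
Midpoint longitude = +95.07° + (+131.62°)/2 = +95.07° + 65.81° = +160.88°.
(The naïve average (+95.07 + -133.31)/2 = -19.12° is on the wrong side of the globe.)

+160.88°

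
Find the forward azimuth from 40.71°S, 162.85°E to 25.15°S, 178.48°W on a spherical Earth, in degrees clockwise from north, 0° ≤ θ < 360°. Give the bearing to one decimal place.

50.7°

Δλ = -178.48 − 162.85 = -341.33°; wrapped into (−180°, 180°]: 18.67°.
θ = atan2( sin Δλ · cos φ₂ , cos φ₁ · sin φ₂ − sin φ₁ · cos φ₂ · cos Δλ )
  = atan2(0.28977, 0.23718) = 50.699° → normalised to [0°, 360°): 50.699°.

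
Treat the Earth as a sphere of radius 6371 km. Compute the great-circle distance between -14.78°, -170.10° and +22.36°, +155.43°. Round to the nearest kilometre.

5582 km

Δλ = 155.43 − -170.10 = 325.53°; wrapped into (−180°, 180°]: -34.47°.
Δφ = 22.36 − -14.78 = 37.14°.
a = sin²(Δφ/2) + cos φ₁ · cos φ₂ · sin²(Δλ/2) = 0.179920.
c = 2·atan2(√a, √(1−a)) = 0.87609 rad → d = 6371·c ≈ 5581.57 km.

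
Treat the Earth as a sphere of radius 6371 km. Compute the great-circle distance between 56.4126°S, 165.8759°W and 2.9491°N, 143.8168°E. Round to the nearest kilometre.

8000 km

Δλ = 143.8168 − -165.8759 = 309.6927°; wrapped into (−180°, 180°]: -50.3073°.
Δφ = 2.9491 − -56.4126 = 59.3617°.
a = sin²(Δφ/2) + cos φ₁ · cos φ₂ · sin²(Δλ/2) = 0.345005.
c = 2·atan2(√a, √(1−a)) = 1.25561 rad → d = 6371·c ≈ 7999.51 km.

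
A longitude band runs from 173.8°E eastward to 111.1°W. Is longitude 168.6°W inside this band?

Band width going east from +173.8° to -111.1°: ((-111.1 − 173.8) mod 360) = 75.1°.
Offset of -168.6° east of the west edge: ((-168.6 − 173.8) mod 360) = 17.6°.
17.6° ≤ 75.1° ⇒ inside.

Yes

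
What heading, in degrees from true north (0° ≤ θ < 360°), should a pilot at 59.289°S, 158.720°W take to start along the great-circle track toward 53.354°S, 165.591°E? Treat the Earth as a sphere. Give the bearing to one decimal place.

271.2°

Δλ = 165.591 − -158.720 = 324.311°; wrapped into (−180°, 180°]: -35.689°.
θ = atan2( sin Δλ · cos φ₂ , cos φ₁ · sin φ₂ − sin φ₁ · cos φ₂ · cos Δλ )
  = atan2(-0.34820, 0.00703) = -88.844° → normalised to [0°, 360°): 271.156°.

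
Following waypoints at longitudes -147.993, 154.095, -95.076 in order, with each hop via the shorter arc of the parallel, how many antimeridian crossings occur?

2

Leg 1: -147.993° → +154.095°, shortest Δλ = -57.912° (west) — crosses 180°.
Leg 2: +154.095° → -95.076°, shortest Δλ = 110.829° (east) — crosses 180°.
Total crossings: 2.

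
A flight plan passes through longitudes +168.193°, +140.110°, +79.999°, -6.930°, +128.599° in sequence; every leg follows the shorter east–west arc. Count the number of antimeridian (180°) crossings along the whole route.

0

Leg 1: +168.193° → +140.110°, shortest Δλ = -28.083° (west) — does not cross 180°.
Leg 2: +140.110° → +79.999°, shortest Δλ = -60.111° (west) — does not cross 180°.
Leg 3: +79.999° → -6.930°, shortest Δλ = -86.929° (west) — does not cross 180°.
Leg 4: -6.930° → +128.599°, shortest Δλ = 135.529° (east) — does not cross 180°.
Total crossings: 0.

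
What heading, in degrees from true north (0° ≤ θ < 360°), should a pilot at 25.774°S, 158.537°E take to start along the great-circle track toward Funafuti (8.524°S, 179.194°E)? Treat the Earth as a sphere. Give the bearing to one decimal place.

52.4°

Δλ = 179.194 − 158.537 = 20.657°.
θ = atan2( sin Δλ · cos φ₂ , cos φ₁ · sin φ₂ − sin φ₁ · cos φ₂ · cos Δλ )
  = atan2(0.34888, 0.26890) = 52.377° → normalised to [0°, 360°): 52.377°.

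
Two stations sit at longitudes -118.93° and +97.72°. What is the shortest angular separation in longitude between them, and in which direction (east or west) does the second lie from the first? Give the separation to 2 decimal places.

Raw difference: 97.72 − -118.93 = 216.65°.
Normalise into (−180°, 180°]: 216.65° − 360° = -143.35°.
Negative ⇒ the second point lies to the west; separation 143.35°.

143.35° west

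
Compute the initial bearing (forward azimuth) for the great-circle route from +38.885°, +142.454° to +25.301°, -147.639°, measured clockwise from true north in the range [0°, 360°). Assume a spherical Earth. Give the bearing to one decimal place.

Δλ = -147.639 − 142.454 = -290.093°; wrapped into (−180°, 180°]: 69.907°.
θ = atan2( sin Δλ · cos φ₂ , cos φ₁ · sin φ₂ − sin φ₁ · cos φ₂ · cos Δλ )
  = atan2(0.84905, 0.13769) = 80.788° → normalised to [0°, 360°): 80.788°.

80.8°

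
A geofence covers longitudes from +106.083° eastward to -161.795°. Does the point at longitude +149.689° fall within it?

Yes

Band width going east from +106.083° to -161.795°: ((-161.795 − 106.083) mod 360) = 92.122°.
Offset of +149.689° east of the west edge: ((149.689 − 106.083) mod 360) = 43.606°.
43.606° ≤ 92.122° ⇒ inside.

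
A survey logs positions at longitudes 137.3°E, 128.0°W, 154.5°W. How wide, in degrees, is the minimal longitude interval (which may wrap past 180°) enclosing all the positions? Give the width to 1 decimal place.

Sort the longitudes: -154.5°, -128.0°, +137.3°.
Eastward gaps between consecutive values (wrapping around): 26.5°, 265.3°, 68.2°.
Largest gap = 265.3° ⇒ minimal covering band is its complement: 360° − 265.3° = 94.7°.
Band runs from +137.3° eastward to -128.0°, crossing the antimeridian.

94.7°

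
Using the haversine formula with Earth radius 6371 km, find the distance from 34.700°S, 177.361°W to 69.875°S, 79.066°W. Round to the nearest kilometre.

6718 km

Δλ = -79.066 − -177.361 = 98.295°.
Δφ = -69.875 − -34.700 = -35.175°.
a = sin²(Δφ/2) + cos φ₁ · cos φ₂ · sin²(Δλ/2) = 0.253144.
c = 2·atan2(√a, √(1−a)) = 1.05444 rad → d = 6371·c ≈ 6717.86 km.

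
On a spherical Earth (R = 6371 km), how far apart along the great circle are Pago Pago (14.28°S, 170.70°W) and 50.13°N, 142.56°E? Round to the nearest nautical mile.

Δλ = 142.56 − -170.70 = 313.26°; wrapped into (−180°, 180°]: -46.74°.
Δφ = 50.13 − -14.28 = 64.41°.
a = sin²(Δφ/2) + cos φ₁ · cos φ₂ · sin²(Δλ/2) = 0.381785.
c = 2·atan2(√a, √(1−a)) = 1.33211 rad → d = 6371·c ≈ 8486.85 km ≈ 4582.53 nmi.

4583 nmi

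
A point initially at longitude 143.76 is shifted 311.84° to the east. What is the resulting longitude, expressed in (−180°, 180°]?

Start at +143.76°; shift +311.84° → +455.60°.
+455.60° lies outside (−180°, 180°]; subtract 360° → +95.60°.

+95.60°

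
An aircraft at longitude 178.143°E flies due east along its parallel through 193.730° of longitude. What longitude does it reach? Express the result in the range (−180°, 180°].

11.873°E

Start at +178.143°; shift +193.730° → +371.873°.
+371.873° lies outside (−180°, 180°]; subtract 360° → +11.873°.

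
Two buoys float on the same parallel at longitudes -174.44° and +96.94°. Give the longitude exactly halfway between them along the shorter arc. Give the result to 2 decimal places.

+141.25°

Signed shortest Δλ from -174.44° to +96.94° is -88.62°.
Midpoint longitude = -174.44° + (-88.62°)/2 = -174.44° − 44.31° = -218.75°.
Normalise into (−180°, 180°]: +141.25°.
(The naïve average (-174.44 + +96.94)/2 = -38.75° is on the wrong side of the globe.)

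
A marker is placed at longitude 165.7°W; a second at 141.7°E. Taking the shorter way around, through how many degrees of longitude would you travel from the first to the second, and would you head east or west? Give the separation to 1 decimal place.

52.6° west

Raw difference: 141.7 − -165.7 = 307.4°.
Normalise into (−180°, 180°]: 307.4° − 360° = -52.6°.
Negative ⇒ the second point lies to the west; separation 52.6°.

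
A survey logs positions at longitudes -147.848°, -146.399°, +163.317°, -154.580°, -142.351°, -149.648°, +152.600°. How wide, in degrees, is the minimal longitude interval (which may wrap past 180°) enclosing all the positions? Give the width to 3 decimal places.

Sort the longitudes: -154.580°, -149.648°, -147.848°, -146.399°, -142.351°, +152.600°, +163.317°.
Eastward gaps between consecutive values (wrapping around): 4.932°, 1.800°, 1.449°, 4.048°, 294.951°, 10.717°, 42.103°.
Largest gap = 294.951° ⇒ minimal covering band is its complement: 360° − 294.951° = 65.049°.
Band runs from +152.600° eastward to -142.351°, crossing the antimeridian.

65.049°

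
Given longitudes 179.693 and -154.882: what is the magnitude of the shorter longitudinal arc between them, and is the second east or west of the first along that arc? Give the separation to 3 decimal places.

Raw difference: -154.882 − 179.693 = -334.575°.
Normalise into (−180°, 180°]: -334.575° + 360° = 25.425°.
Positive ⇒ the second point lies to the east; separation 25.425°.

25.425° east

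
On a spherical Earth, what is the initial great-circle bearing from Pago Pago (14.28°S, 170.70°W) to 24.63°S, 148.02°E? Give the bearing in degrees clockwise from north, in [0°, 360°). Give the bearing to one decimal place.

248.6°

Δλ = 148.02 − -170.70 = 318.72°; wrapped into (−180°, 180°]: -41.28°.
θ = atan2( sin Δλ · cos φ₂ , cos φ₁ · sin φ₂ − sin φ₁ · cos φ₂ · cos Δλ )
  = atan2(-0.59971, -0.23538) = -111.429° → normalised to [0°, 360°): 248.571°.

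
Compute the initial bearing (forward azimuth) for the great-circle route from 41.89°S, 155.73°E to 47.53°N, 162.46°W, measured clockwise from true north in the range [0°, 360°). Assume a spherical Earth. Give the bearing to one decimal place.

27.0°

Δλ = -162.46 − 155.73 = -318.19°; wrapped into (−180°, 180°]: 41.81°.
θ = atan2( sin Δλ · cos φ₂ , cos φ₁ · sin φ₂ − sin φ₁ · cos φ₂ · cos Δλ )
  = atan2(0.45013, 0.88515) = 26.955° → normalised to [0°, 360°): 26.955°.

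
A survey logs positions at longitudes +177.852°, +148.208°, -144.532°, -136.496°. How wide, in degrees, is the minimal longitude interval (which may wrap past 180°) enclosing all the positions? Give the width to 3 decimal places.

75.296°

Sort the longitudes: -144.532°, -136.496°, +148.208°, +177.852°.
Eastward gaps between consecutive values (wrapping around): 8.036°, 284.704°, 29.644°, 37.616°.
Largest gap = 284.704° ⇒ minimal covering band is its complement: 360° − 284.704° = 75.296°.
Band runs from +148.208° eastward to -136.496°, crossing the antimeridian.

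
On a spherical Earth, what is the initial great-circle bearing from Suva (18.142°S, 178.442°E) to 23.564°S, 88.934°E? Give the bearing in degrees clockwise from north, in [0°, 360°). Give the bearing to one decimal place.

247.6°

Δλ = 88.934 − 178.442 = -89.508°.
θ = atan2( sin Δλ · cos φ₂ , cos φ₁ · sin φ₂ − sin φ₁ · cos φ₂ · cos Δλ )
  = atan2(-0.91658, -0.37745) = -112.382° → normalised to [0°, 360°): 247.618°.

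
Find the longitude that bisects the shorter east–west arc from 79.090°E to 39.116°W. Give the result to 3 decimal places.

Signed shortest Δλ from +79.090° to -39.116° is -118.206°.
Midpoint longitude = +79.090° + (-118.206°)/2 = +79.090° − 59.103° = +19.987°.

19.987°E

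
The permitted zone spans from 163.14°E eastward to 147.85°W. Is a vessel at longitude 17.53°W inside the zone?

Band width going east from +163.14° to -147.85°: ((-147.85 − 163.14) mod 360) = 49.01°.
Offset of -17.53° east of the west edge: ((-17.53 − 163.14) mod 360) = 179.33°.
179.33° > 49.01° ⇒ outside.

No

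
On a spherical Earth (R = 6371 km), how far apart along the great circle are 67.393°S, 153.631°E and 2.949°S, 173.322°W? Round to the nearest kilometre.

Δλ = -173.322 − 153.631 = -326.953°; wrapped into (−180°, 180°]: 33.047°.
Δφ = -2.949 − -67.393 = 64.444°.
a = sin²(Δφ/2) + cos φ₁ · cos φ₂ · sin²(Δλ/2) = 0.315356.
c = 2·atan2(√a, √(1−a)) = 1.19255 rad → d = 6371·c ≈ 7597.76 km.

7598 km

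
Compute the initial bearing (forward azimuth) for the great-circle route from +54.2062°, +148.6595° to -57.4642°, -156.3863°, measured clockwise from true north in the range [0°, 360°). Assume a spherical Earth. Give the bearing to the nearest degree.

Δλ = -156.3863 − 148.6595 = -305.0458°; wrapped into (−180°, 180°]: 54.9542°.
θ = atan2( sin Δλ · cos φ₂ , cos φ₁ · sin φ₂ − sin φ₁ · cos φ₂ · cos Δλ )
  = atan2(0.44031, -0.74358) = 149.368° → normalised to [0°, 360°): 149.368°.

149°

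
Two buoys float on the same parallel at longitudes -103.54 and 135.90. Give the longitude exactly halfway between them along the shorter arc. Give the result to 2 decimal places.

Signed shortest Δλ from -103.54° to +135.90° is -120.56°.
Midpoint longitude = -103.54° + (-120.56°)/2 = -103.54° − 60.28° = -163.82°.
(The naïve average (-103.54 + +135.90)/2 = 16.18° is on the wrong side of the globe.)

-163.82°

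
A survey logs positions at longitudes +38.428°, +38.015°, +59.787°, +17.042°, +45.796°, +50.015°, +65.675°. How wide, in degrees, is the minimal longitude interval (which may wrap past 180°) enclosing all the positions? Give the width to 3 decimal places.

Sort the longitudes: +17.042°, +38.015°, +38.428°, +45.796°, +50.015°, +59.787°, +65.675°.
Eastward gaps between consecutive values (wrapping around): 20.973°, 0.413°, 7.368°, 4.219°, 9.772°, 5.888°, 311.367°.
Largest gap = 311.367° ⇒ minimal covering band is its complement: 360° − 311.367° = 48.633°.
Band runs from +17.042° eastward to +65.675°.

48.633°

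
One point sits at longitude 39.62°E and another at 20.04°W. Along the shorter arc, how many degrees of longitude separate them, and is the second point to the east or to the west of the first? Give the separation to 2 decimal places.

59.66° west

Raw difference: -20.04 − 39.62 = -59.66°.
Normalise into (−180°, 180°]: -59.66° stays -59.66°.
Negative ⇒ the second point lies to the west; separation 59.66°.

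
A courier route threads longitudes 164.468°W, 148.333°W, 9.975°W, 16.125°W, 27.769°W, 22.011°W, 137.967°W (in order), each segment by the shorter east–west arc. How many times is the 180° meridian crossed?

0

Leg 1: -164.468° → -148.333°, shortest Δλ = 16.135° (east) — does not cross 180°.
Leg 2: -148.333° → -9.975°, shortest Δλ = 138.358° (east) — does not cross 180°.
Leg 3: -9.975° → -16.125°, shortest Δλ = -6.15° (west) — does not cross 180°.
Leg 4: -16.125° → -27.769°, shortest Δλ = -11.644° (west) — does not cross 180°.
Leg 5: -27.769° → -22.011°, shortest Δλ = 5.758° (east) — does not cross 180°.
Leg 6: -22.011° → -137.967°, shortest Δλ = -115.956° (west) — does not cross 180°.
Total crossings: 0.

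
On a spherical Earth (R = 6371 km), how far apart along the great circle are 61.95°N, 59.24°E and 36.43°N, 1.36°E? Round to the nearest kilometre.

Δλ = 1.36 − 59.24 = -57.88°.
Δφ = 36.43 − 61.95 = -25.52°.
a = sin²(Δφ/2) + cos φ₁ · cos φ₂ · sin²(Δλ/2) = 0.137374.
c = 2·atan2(√a, √(1−a)) = 0.75940 rad → d = 6371·c ≈ 4838.11 km.

4838 km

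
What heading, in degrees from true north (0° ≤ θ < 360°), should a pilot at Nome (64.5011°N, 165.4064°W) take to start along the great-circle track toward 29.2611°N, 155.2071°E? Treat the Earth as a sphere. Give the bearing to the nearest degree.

Δλ = 155.2071 − -165.4064 = 320.6135°; wrapped into (−180°, 180°]: -39.3865°.
θ = atan2( sin Δλ · cos φ₂ , cos φ₁ · sin φ₂ − sin φ₁ · cos φ₂ · cos Δλ )
  = atan2(-0.55358, -0.39817) = -125.726° → normalised to [0°, 360°): 234.274°.

234°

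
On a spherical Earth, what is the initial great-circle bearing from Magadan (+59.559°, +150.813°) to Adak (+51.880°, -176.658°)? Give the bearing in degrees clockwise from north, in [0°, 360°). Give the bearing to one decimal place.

98.6°

Δλ = -176.658 − 150.813 = -327.471°; wrapped into (−180°, 180°]: 32.529°.
θ = atan2( sin Δλ · cos φ₂ , cos φ₁ · sin φ₂ − sin φ₁ · cos φ₂ · cos Δλ )
  = atan2(0.33194, -0.05013) = 98.588° → normalised to [0°, 360°): 98.588°.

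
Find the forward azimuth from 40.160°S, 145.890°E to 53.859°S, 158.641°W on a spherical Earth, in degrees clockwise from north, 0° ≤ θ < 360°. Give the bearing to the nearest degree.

Δλ = -158.641 − 145.890 = -304.531°; wrapped into (−180°, 180°]: 55.469°.
θ = atan2( sin Δλ · cos φ₂ , cos φ₁ · sin φ₂ − sin φ₁ · cos φ₂ · cos Δλ )
  = atan2(0.48587, -0.40157) = 129.574° → normalised to [0°, 360°): 129.574°.

130°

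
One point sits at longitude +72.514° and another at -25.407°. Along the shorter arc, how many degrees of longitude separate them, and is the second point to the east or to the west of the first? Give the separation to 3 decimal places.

Raw difference: -25.407 − 72.514 = -97.921°.
Normalise into (−180°, 180°]: -97.921° stays -97.921°.
Negative ⇒ the second point lies to the west; separation 97.921°.

97.921° west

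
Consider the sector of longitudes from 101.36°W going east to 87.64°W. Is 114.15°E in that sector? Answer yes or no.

No

Band width going east from -101.36° to -87.64°: ((-87.64 − -101.36) mod 360) = 13.72°.
Offset of +114.15° east of the west edge: ((114.15 − -101.36) mod 360) = 215.51°.
215.51° > 13.72° ⇒ outside.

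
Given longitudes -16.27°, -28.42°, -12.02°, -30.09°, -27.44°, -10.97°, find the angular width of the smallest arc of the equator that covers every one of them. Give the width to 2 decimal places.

Sort the longitudes: -30.09°, -28.42°, -27.44°, -16.27°, -12.02°, -10.97°.
Eastward gaps between consecutive values (wrapping around): 1.67°, 0.98°, 11.17°, 4.25°, 1.05°, 340.88°.
Largest gap = 340.88° ⇒ minimal covering band is its complement: 360° − 340.88° = 19.12°.
Band runs from -30.09° eastward to -10.97°.

19.12°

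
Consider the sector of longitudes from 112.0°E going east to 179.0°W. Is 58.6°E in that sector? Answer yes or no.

No

Band width going east from +112.0° to -179.0°: ((-179.0 − 112.0) mod 360) = 69.0°.
Offset of +58.6° east of the west edge: ((58.6 − 112.0) mod 360) = 306.6°.
306.6° > 69.0° ⇒ outside.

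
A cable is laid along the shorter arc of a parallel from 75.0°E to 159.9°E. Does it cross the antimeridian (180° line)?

Signed shortest Δλ = ((159.9 − 75.0 + 180) mod 360) − 180 = 84.9°.
Going east by 84.9° from +75.0° reaches +159.9° without touching 180°.

No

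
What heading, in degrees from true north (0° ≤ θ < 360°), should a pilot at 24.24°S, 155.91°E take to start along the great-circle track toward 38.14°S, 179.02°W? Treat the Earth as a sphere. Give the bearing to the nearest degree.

129°

Δλ = -179.02 − 155.91 = -334.93°; wrapped into (−180°, 180°]: 25.07°.
θ = atan2( sin Δλ · cos φ₂ , cos φ₁ · sin φ₂ − sin φ₁ · cos φ₂ · cos Δλ )
  = atan2(0.33326, -0.27065) = 129.081° → normalised to [0°, 360°): 129.081°.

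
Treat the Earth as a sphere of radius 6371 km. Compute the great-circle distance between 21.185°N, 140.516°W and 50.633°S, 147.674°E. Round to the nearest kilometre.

Δλ = 147.674 − -140.516 = 288.190°; wrapped into (−180°, 180°]: -71.810°.
Δφ = -50.633 − 21.185 = -71.818°.
a = sin²(Δφ/2) + cos φ₁ · cos φ₂ · sin²(Δλ/2) = 0.547380.
c = 2·atan2(√a, √(1−a)) = 1.66570 rad → d = 6371·c ≈ 10612.17 km.

10612 km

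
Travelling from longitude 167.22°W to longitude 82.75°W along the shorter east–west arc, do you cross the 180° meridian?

Signed shortest Δλ = ((-82.75 − -167.22 + 180) mod 360) − 180 = 84.47°.
Going east by 84.47° from -167.22° reaches -82.75° without touching 180°.

No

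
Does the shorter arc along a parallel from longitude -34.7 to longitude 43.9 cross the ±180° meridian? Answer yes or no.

Signed shortest Δλ = ((43.9 − -34.7 + 180) mod 360) − 180 = 78.6°.
Going east by 78.6° from -34.7° reaches +43.9° without touching 180°.

No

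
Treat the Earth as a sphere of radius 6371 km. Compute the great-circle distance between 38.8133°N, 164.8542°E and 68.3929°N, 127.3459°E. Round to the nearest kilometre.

3989 km

Δλ = 127.3459 − 164.8542 = -37.5083°.
Δφ = 68.3929 − 38.8133 = 29.5796°.
a = sin²(Δφ/2) + cos φ₁ · cos φ₂ · sin²(Δλ/2) = 0.094824.
c = 2·atan2(√a, √(1−a)) = 0.62604 rad → d = 6371·c ≈ 3988.52 km.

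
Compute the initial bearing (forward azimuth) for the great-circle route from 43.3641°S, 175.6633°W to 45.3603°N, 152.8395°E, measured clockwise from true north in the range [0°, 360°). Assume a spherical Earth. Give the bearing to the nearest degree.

Δλ = 152.8395 − -175.6633 = 328.5028°; wrapped into (−180°, 180°]: -31.4972°.
θ = atan2( sin Δλ · cos φ₂ , cos φ₁ · sin φ₂ − sin φ₁ · cos φ₂ · cos Δλ )
  = atan2(-0.36710, 0.92867) = -21.569° → normalised to [0°, 360°): 338.431°.

338°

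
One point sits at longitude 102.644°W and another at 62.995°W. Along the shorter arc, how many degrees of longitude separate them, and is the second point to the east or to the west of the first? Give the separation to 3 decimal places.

Raw difference: -62.995 − -102.644 = 39.649°.
Normalise into (−180°, 180°]: 39.649° stays 39.649°.
Positive ⇒ the second point lies to the east; separation 39.649°.

39.649° east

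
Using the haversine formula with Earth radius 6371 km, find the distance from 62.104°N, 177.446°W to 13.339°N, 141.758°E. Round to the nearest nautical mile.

3406 nmi

Δλ = 141.758 − -177.446 = 319.204°; wrapped into (−180°, 180°]: -40.796°.
Δφ = 13.339 − 62.104 = -48.765°.
a = sin²(Δφ/2) + cos φ₁ · cos φ₂ · sin²(Δλ/2) = 0.225729.
c = 2·atan2(√a, √(1−a)) = 0.99018 rad → d = 6371·c ≈ 6308.41 km ≈ 3406.27 nmi.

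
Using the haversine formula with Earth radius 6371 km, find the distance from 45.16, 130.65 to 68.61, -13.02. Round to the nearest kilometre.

7012 km

Δλ = -13.02 − 130.65 = -143.67°.
Δφ = 68.61 − 45.16 = 23.45°.
a = sin²(Δφ/2) + cos φ₁ · cos φ₂ · sin²(Δλ/2) = 0.273472.
c = 2·atan2(√a, √(1−a)) = 1.10061 rad → d = 6371·c ≈ 7011.96 km.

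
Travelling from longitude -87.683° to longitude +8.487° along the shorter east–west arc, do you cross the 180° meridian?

No

Signed shortest Δλ = ((8.487 − -87.683 + 180) mod 360) − 180 = 96.17°.
Going east by 96.17° from -87.683° reaches +8.487° without touching 180°.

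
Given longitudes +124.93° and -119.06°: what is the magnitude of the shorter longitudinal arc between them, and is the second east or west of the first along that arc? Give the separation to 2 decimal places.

Raw difference: -119.06 − 124.93 = -243.99°.
Normalise into (−180°, 180°]: -243.99° + 360° = 116.01°.
Positive ⇒ the second point lies to the east; separation 116.01°.

116.01° east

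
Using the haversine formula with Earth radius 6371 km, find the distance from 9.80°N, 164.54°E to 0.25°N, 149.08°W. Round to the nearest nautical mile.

2829 nmi

Δλ = -149.08 − 164.54 = -313.62°; wrapped into (−180°, 180°]: 46.38°.
Δφ = 0.25 − 9.80 = -9.55°.
a = sin²(Δφ/2) + cos φ₁ · cos φ₂ · sin²(Δλ/2) = 0.159729.
c = 2·atan2(√a, √(1−a)) = 0.82229 rad → d = 6371·c ≈ 5238.84 km ≈ 2828.75 nmi.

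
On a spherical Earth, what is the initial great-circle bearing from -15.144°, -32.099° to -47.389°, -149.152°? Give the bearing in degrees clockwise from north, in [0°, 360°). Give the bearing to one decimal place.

Δλ = -149.152 − -32.099 = -117.053°.
θ = atan2( sin Δλ · cos φ₂ , cos φ₁ · sin φ₂ − sin φ₁ · cos φ₂ · cos Δλ )
  = atan2(-0.60294, -0.79085) = -142.678° → normalised to [0°, 360°): 217.322°.

217.3°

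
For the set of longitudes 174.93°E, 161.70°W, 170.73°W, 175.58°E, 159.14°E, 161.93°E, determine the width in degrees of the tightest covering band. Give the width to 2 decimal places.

39.16°

Sort the longitudes: -170.73°, -161.70°, +159.14°, +161.93°, +174.93°, +175.58°.
Eastward gaps between consecutive values (wrapping around): 9.03°, 320.84°, 2.79°, 13.00°, 0.65°, 13.69°.
Largest gap = 320.84° ⇒ minimal covering band is its complement: 360° − 320.84° = 39.16°.
Band runs from +159.14° eastward to -161.70°, crossing the antimeridian.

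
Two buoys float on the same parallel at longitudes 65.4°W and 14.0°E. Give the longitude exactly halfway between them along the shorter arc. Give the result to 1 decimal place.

25.7°W

Signed shortest Δλ from -65.4° to +14.0° is +79.4°.
Midpoint longitude = -65.4° + (+79.4°)/2 = -65.4° + 39.7° = -25.7°.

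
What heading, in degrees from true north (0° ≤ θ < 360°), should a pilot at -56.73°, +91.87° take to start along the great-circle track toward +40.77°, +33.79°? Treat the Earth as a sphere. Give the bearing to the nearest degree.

Δλ = 33.79 − 91.87 = -58.08°.
θ = atan2( sin Δλ · cos φ₂ , cos φ₁ · sin φ₂ − sin φ₁ · cos φ₂ · cos Δλ )
  = atan2(-0.64282, 0.69304) = -42.847° → normalised to [0°, 360°): 317.153°.

317°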